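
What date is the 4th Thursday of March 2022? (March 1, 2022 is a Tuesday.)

2022-03-24

March 2022 begins on a Tuesday, so the first Thursday is March 3 (2 days later).
The 4th Thursday is 3 weeks later: 3 + 21 = 24.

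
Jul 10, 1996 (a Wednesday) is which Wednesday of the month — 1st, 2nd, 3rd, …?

2nd

Day 10 falls in week ⌈10/7⌉ of the month.
Days 1–7 hold the 1st Wednesday, 8–14 the 2nd, 15–21 the 3rd, 22–28 the 4th, 29–31 the 5th.
10 is in the range for the 2nd.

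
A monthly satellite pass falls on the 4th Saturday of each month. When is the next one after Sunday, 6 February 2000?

February 2000 starts on a Tuesday; its first Saturday is the 5th, so the 4th Saturday is the 26th — 26 February 2000.
26 February 2000 is after 6 February 2000, so that is the next one.

26 February 2000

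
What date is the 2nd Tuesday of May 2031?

The first Tuesday of May 2031 is May 6.
The 2nd Tuesday is 1 weeks later: 6 + 7 = 13.

2031-05-13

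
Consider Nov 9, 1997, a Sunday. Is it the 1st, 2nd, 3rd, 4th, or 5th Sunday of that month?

2nd

Day 9 falls in week ⌈9/7⌉ of the month.
Days 1–7 hold the 1st Sunday, 8–14 the 2nd, 15–21 the 3rd, 22–28 the 4th, 29–31 the 5th.
9 is in the range for the 2nd.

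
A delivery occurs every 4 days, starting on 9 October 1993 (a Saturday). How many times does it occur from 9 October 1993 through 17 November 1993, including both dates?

Occurrences land 4·i days after 9 October 1993 for i = 0, 1, 2, …
The window opens on the start date, so the first occurrence inside is #1 on 9 October 1993.
17 November 1993 is 39 days after the start; 39 ÷ 4 = 9 remainder 3. Last occurrence in the window: #10 on 14 November 1993.
Occurrences #1 through #10: 10 in total.

10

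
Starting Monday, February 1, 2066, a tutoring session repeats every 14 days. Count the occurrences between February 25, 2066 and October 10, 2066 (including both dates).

Occurrences land 14·i days after February 1, 2066 for i = 0, 1, 2, …
February 25, 2066 is 24 days after the start; 24 ÷ 14 = 1 remainder 10; since the remainder is 10, round up to i = 2. First occurrence in the window: #3 on March 1, 2066 (2×14 = 28 days in).
October 10, 2066 is 251 days after the start; 251 ÷ 14 = 17 remainder 13. Last occurrence in the window: #18 on September 27, 2066.
Occurrences #3 through #18: 16 in total.

16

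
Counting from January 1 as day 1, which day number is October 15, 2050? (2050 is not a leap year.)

288

Days in months before October: 31 + 28 + 31 + 30 + 31 + 30 + 31 + 31 + 30 = 273.
Plus 15 days into October → day 288.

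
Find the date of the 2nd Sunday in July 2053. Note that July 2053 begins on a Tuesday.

July 13, 2053

July 2053 begins on a Tuesday, so the first Sunday is July 6 (5 days later).
The 2nd Sunday is 1 weeks later: 6 + 7 = 13.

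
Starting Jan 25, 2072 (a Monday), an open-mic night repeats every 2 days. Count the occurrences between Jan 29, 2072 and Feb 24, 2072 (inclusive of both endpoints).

14

Occurrences land 2·i days after Jan 25, 2072 for i = 0, 1, 2, …
Jan 29, 2072 is 4 days after the start; 4 ÷ 2 = 2 remainder 0. First occurrence in the window: #3 on Jan 29, 2072 (2×2 = 4 days in).
Feb 24, 2072 is 30 days after the start; 30 ÷ 2 = 15 remainder 0. Last occurrence in the window: #16 on Feb 24, 2072.
Occurrences #3 through #16: 14 in total.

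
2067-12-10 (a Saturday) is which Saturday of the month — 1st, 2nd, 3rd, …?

2nd

Day 10 falls in week ⌈10/7⌉ of the month.
Days 1–7 hold the 1st Saturday, 8–14 the 2nd, 15–21 the 3rd, 22–28 the 4th, 29–31 the 5th.
10 is in the range for the 2nd.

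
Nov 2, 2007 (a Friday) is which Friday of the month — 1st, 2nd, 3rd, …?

Day 2 falls in week ⌈2/7⌉ of the month.
Days 1–7 hold the 1st Friday, 8–14 the 2nd, 15–21 the 3rd, 22–28 the 4th, 29–31 the 5th.
2 is in the range for the 1st.

1st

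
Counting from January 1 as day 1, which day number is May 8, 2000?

Days in months before May: 31 + 29 + 31 + 30 = 121.
Plus 8 days into May → day 129.

129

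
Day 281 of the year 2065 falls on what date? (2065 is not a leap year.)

8 October 2065

January has 31 days (281 − 31 = 250 remain).
February has 28 days (250 − 28 = 222 remain).
March has 31 days (222 − 31 = 191 remain).
April has 30 days (191 − 30 = 161 remain).
May has 31 days (161 − 31 = 130 remain).
June has 30 days (130 − 30 = 100 remain).
July has 31 days (100 − 31 = 69 remain).
August has 31 days (69 − 31 = 38 remain).
September has 30 days (38 − 30 = 8 remain).
8 into October → October 8.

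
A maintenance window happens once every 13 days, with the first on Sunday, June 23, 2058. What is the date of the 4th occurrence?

August 1, 2058

The 4th occurrence is 3 intervals after the first: 3 × 13 = 39 days after June 23, 2058.
June has 30 days — 7 days to the end of June leaves 32.
July has 31 days (1 left).
1 day into August → August 1, 2058.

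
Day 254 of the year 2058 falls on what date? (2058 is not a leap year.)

January has 31 days (254 − 31 = 223 remain).
February has 28 days (223 − 28 = 195 remain).
March has 31 days (195 − 31 = 164 remain).
April has 30 days (164 − 30 = 134 remain).
May has 31 days (134 − 31 = 103 remain).
June has 30 days (103 − 30 = 73 remain).
July has 31 days (73 − 31 = 42 remain).
August has 31 days (42 − 31 = 11 remain).
11 into September → September 11.

11 September 2058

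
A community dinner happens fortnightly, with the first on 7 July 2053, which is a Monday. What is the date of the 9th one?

27 October 2053

The 9th occurrence is 8 intervals after the first: 8 × 14 = 112 days after 7 July 2053.
July has 31 days — 24 days to the end of July leaves 88.
August has 31 days (57 left).
September has 30 days (27 left).
27 days into October → 27 October 2053.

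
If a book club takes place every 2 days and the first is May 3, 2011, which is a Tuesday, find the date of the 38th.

Jul 16, 2011

The 38th occurrence is 37 intervals after the first: 37 × 2 = 74 days after May 3, 2011.
May has 31 days — 28 days to the end of May leaves 46.
Jun has 30 days (16 left).
16 days into Jul → Jul 16, 2011.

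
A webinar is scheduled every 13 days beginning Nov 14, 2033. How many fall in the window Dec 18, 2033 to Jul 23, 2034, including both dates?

Occurrences land 13·i days after Nov 14, 2033 for i = 0, 1, 2, …
Dec 18, 2033 is 34 days after the start; 34 ÷ 13 = 2 remainder 8; since the remainder is 8, round up to i = 3. First occurrence in the window: #4 on Dec 23, 2033 (3×13 = 39 days in).
Jul 23, 2034 is 251 days after the start; 251 ÷ 13 = 19 remainder 4. Last occurrence in the window: #20 on Jul 19, 2034.
Occurrences #4 through #20: 17 in total.

17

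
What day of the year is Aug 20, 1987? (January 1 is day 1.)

232

Days in months before Aug: 31 + 28 + 31 + 30 + 31 + 30 + 31 = 212.
Plus 20 days into Aug → day 232.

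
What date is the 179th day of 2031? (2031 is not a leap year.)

January has 31 days (179 − 31 = 148 remain).
February has 28 days (148 − 28 = 120 remain).
March has 31 days (120 − 31 = 89 remain).
April has 30 days (89 − 30 = 59 remain).
May has 31 days (59 − 31 = 28 remain).
28 into June → June 28.

28 June 2031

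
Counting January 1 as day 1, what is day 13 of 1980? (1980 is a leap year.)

January 13, 1980

13 into January → January 13.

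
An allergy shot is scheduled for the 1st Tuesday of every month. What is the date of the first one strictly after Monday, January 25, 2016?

January 2016 starts on a Friday, so its 1st Tuesday is January 5, 2016 (4 days in).
That is not after January 25, 2016, so look at February 2016.
February 2016 starts on a Monday, so its 1st Tuesday is February 2, 2016 (1 day in).

February 2, 2016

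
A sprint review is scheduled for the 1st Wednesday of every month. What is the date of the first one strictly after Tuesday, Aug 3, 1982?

Aug 4, 1982

Aug 1982 starts on a Sunday, so its 1st Wednesday is Aug 4, 1982 (3 days in).
Aug 4, 1982 is after Aug 3, 1982, so that is the next one.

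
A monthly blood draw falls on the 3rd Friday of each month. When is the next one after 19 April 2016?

20 May 2016

April 2016 starts on a Friday; its first Friday is the 1st, so the 3rd Friday is the 15th — 15 April 2016.
That is not after 19 April 2016, so look at May 2016.
May 2016 starts on a Sunday; its first Friday is the 6th, so the 3rd Friday is the 20th — 20 May 2016.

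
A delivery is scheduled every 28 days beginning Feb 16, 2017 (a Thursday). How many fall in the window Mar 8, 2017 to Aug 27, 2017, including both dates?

6

Occurrences land 28·i days after Feb 16, 2017 for i = 0, 1, 2, …
Mar 8, 2017 is 20 days after the start; 20 ÷ 28 = 0 remainder 20; since the remainder is 20, round up to i = 1. First occurrence in the window: #2 on Mar 16, 2017 (1×28 = 28 days in).
Aug 27, 2017 is 192 days after the start; 192 ÷ 28 = 6 remainder 24. Last occurrence in the window: #7 on Aug 3, 2017.
Occurrences #2 through #7: 6 in total.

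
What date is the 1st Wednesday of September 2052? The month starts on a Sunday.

September 2052 begins on a Sunday, so the first Wednesday is September 4 (3 days later).

4 September 2052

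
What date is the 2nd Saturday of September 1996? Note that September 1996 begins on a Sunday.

September 14, 1996

September 1996 begins on a Sunday, so the first Saturday is September 7 (6 days later).
The 2nd Saturday is 1 weeks later: 7 + 7 = 14.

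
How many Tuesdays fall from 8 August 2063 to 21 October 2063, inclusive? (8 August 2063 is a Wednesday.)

10

8 August 2063 is a Wednesday; the first Tuesday on or after it is 14 August 2063 (6 days later).
From 14 August 2063 to 21 October 2063: 17 + 30 + 21 = 68 days (rest of August, September, October).
68 ÷ 7 = 9 full weeks with remainder 5, so 9 more Tuesdays after the first → 10.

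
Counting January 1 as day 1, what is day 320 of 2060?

January has 31 days (320 − 31 = 289 remain).
February has 29 days (289 − 29 = 260 remain).
March has 31 days (260 − 31 = 229 remain).
April has 30 days (229 − 30 = 199 remain).
May has 31 days (199 − 31 = 168 remain).
June has 30 days (168 − 30 = 138 remain).
July has 31 days (138 − 31 = 107 remain).
August has 31 days (107 − 31 = 76 remain).
September has 30 days (76 − 30 = 46 remain).
October has 31 days (46 − 31 = 15 remain).
15 into November → November 15.

2060-11-15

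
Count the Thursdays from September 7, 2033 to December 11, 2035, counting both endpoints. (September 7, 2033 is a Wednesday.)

September 7, 2033 is a Wednesday; the first Thursday on or after it is September 8, 2033 (1 day later).
From September 8, 2033 to December 11, 2035: 114 + 365 + 345 = 824 days (rest of 2033, 2034, to December 11, 2035 in 2035).
824 ÷ 7 = 117 full weeks with remainder 5, so 117 more Thursdays after the first → 118.

118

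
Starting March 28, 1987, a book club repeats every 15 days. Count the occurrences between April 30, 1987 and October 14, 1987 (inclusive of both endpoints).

11

Occurrences land 15·i days after March 28, 1987 for i = 0, 1, 2, …
April 30, 1987 is 33 days after the start; 33 ÷ 15 = 2 remainder 3; since the remainder is 3, round up to i = 3. First occurrence in the window: #4 on May 12, 1987 (3×15 = 45 days in).
October 14, 1987 is 200 days after the start; 200 ÷ 15 = 13 remainder 5. Last occurrence in the window: #14 on October 9, 1987.
Occurrences #4 through #14: 11 in total.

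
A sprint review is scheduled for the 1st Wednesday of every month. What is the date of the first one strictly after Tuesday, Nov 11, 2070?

Dec 3, 2070

Nov 2070 starts on a Saturday, so its 1st Wednesday is Nov 5, 2070 (4 days in).
That is not after Nov 11, 2070, so look at Dec 2070.
Dec 2070 starts on a Monday, so its 1st Wednesday is Dec 3, 2070 (2 days in).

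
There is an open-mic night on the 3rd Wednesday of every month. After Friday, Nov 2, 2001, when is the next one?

Nov 2001 starts on a Thursday; its first Wednesday is the 7th, so the 3rd Wednesday is the 21st — Nov 21, 2001.
Nov 21, 2001 is after Nov 2, 2001, so that is the next one.

Nov 21, 2001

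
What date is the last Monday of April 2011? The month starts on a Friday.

April 2011 begins on a Friday, so the first Monday is April 4 (3 days later).
April 2011 has 30 days. Adding weeks: 4, 11, 18, 25 — the last one ≤ 30 is the 25th.

25 April 2011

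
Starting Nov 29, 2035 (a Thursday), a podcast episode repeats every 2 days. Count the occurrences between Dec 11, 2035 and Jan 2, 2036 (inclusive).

Occurrences land 2·i days after Nov 29, 2035 for i = 0, 1, 2, …
Dec 11, 2035 is 12 days after the start; 12 ÷ 2 = 6 remainder 0. First occurrence in the window: #7 on Dec 11, 2035 (6×2 = 12 days in).
Jan 2, 2036 is 34 days after the start; 34 ÷ 2 = 17 remainder 0. Last occurrence in the window: #18 on Jan 2, 2036.
Occurrences #7 through #18: 12 in total.

12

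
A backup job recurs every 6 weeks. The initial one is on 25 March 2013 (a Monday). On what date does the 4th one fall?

The 4th occurrence is 3 intervals after the first: 3 × 42 = 126 days after 25 March 2013.
March has 31 days — 6 days to the end of March leaves 120.
April has 30 days (90 left).
May has 31 days (59 left).
June has 30 days (29 left).
29 days into July → 29 July 2013.

29 July 2013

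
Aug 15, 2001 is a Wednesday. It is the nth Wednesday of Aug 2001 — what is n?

3rd

Day 15 falls in week ⌈15/7⌉ of the month.
Days 1–7 hold the 1st Wednesday, 8–14 the 2nd, 15–21 the 3rd, 22–28 the 4th, 29–31 the 5th.
15 is in the range for the 3rd.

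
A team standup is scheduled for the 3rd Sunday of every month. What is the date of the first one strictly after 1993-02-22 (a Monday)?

1993-03-21

February 1993 starts on a Monday; its first Sunday is the 7th, so the 3rd Sunday is the 21st — 1993-02-21.
That is not after 1993-02-22, so look at March 1993.
March 1993 starts on a Monday; its first Sunday is the 7th, so the 3rd Sunday is the 21st — 1993-03-21.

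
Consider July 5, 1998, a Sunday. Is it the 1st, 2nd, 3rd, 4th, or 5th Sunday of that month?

1st

Day 5 falls in week ⌈5/7⌉ of the month.
Days 1–7 hold the 1st Sunday, 8–14 the 2nd, 15–21 the 3rd, 22–28 the 4th, 29–31 the 5th.
5 is in the range for the 1st.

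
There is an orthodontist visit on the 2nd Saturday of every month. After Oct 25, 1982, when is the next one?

Nov 13, 1982

Oct 1982 starts on a Friday; its first Saturday is the 2nd, so the 2nd Saturday is the 9th — Oct 9, 1982.
That is not after Oct 25, 1982, so look at Nov 1982.
Nov 1982 starts on a Monday; its first Saturday is the 6th, so the 2nd Saturday is the 13th — Nov 13, 1982.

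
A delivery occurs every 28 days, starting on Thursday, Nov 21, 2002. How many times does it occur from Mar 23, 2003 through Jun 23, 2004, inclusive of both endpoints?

16

Occurrences land 28·i days after Nov 21, 2002 for i = 0, 1, 2, …
Mar 23, 2003 is 122 days after the start; 122 ÷ 28 = 4 remainder 10; since the remainder is 10, round up to i = 5. First occurrence in the window: #6 on Apr 10, 2003 (5×28 = 140 days in).
Jun 23, 2004 is 580 days after the start; 580 ÷ 28 = 20 remainder 20. Last occurrence in the window: #21 on Jun 3, 2004.
Occurrences #6 through #21: 16 in total.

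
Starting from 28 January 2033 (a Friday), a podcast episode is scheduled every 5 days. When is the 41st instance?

16 August 2033

The 41st occurrence is 40 intervals after the first: 40 × 5 = 200 days after 28 January 2033.
January has 31 days — 3 days to the end of January leaves 197.
February has 28 days (169 left).
March has 31 days (138 left).
April has 30 days (108 left).
May has 31 days (77 left).
June has 30 days (47 left).
July has 31 days (16 left).
16 days into August → 16 August 2033.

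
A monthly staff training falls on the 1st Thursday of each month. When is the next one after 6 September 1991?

3 October 1991

September 1991 starts on a Sunday, so its 1st Thursday is 5 September 1991 (4 days in).
That is not after 6 September 1991, so look at October 1991.
October 1991 starts on a Tuesday, so its 1st Thursday is 3 October 1991 (2 days in).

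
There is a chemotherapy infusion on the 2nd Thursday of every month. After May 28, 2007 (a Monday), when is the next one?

May 2007 starts on a Tuesday; its first Thursday is the 3rd, so the 2nd Thursday is the 10th — May 10, 2007.
That is not after May 28, 2007, so look at June 2007.
June 2007 starts on a Friday; its first Thursday is the 7th, so the 2nd Thursday is the 14th — June 14, 2007.

June 14, 2007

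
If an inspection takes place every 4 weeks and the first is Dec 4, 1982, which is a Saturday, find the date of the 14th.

Dec 3, 1983

The 14th occurrence is 13 intervals after the first: 13 × 28 = 364 days after Dec 4, 1982.
Dec has 31 days — 27 days to the end of Dec leaves 337.
Jan has 31 days (306 left).
Feb has 28 days (278 left).
Mar has 31 days (247 left).
Apr has 30 days (217 left).
May has 31 days (186 left).
Jun has 30 days (156 left).
Jul has 31 days (125 left).
Aug has 31 days (94 left).
Sep has 30 days (64 left).
Oct has 31 days (33 left).
Nov has 30 days (3 left).
3 days into Dec → Dec 3, 1983.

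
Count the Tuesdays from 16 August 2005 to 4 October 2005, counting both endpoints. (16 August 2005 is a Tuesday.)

16 August 2005 is a Tuesday; the first Tuesday on or after it is 16 August 2005.
From 16 August 2005 to 4 October 2005: 15 + 30 + 4 = 49 days (rest of August, September, October).
49 ÷ 7 = 7 full weeks with remainder 0, so 7 more Tuesdays after the first → 8.

8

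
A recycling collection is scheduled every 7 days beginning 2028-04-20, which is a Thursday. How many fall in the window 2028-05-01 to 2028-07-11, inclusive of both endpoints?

10

Occurrences land 7·i days after 2028-04-20 for i = 0, 1, 2, …
2028-05-01 is 11 days after the start; 11 ÷ 7 = 1 remainder 4; since the remainder is 4, round up to i = 2. First occurrence in the window: #3 on 2028-05-04 (2×7 = 14 days in).
2028-07-11 is 82 days after the start; 82 ÷ 7 = 11 remainder 5. Last occurrence in the window: #12 on 2028-07-06.
Occurrences #3 through #12: 10 in total.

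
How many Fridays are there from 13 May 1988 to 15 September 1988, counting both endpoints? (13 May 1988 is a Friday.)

18

13 May 1988 is a Friday; the first Friday on or after it is 13 May 1988.
From 13 May 1988 to 15 September 1988: 18 + 30 + 31 + 31 + 15 = 125 days (rest of May, June, July, August, September).
125 ÷ 7 = 17 full weeks with remainder 6, so 17 more Fridays after the first → 18.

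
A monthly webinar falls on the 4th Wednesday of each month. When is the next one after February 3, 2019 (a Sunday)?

February 27, 2019

February 2019 starts on a Friday; its first Wednesday is the 6th, so the 4th Wednesday is the 27th — February 27, 2019.
February 27, 2019 is after February 3, 2019, so that is the next one.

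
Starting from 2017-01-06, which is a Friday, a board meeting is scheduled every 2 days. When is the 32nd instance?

2017-03-09

The 32nd occurrence is 31 intervals after the first: 31 × 2 = 62 days after 2017-01-06.
January has 31 days — 25 days to the end of January leaves 37.
February has 28 days (9 left).
9 days into March → 2017-03-09.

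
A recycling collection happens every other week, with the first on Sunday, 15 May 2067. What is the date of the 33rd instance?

The 33rd occurrence is 32 intervals after the first: 32 × 14 = 448 days after 15 May 2067.
May has 31 days — 16 days to the end of May leaves 432.
From end of May to end of 2067 is 214 days (218 left).
January has 31 days (187 left).
February has 29 days (158 left).
March has 31 days (127 left).
April has 30 days (97 left).
May has 31 days (66 left).
June has 30 days (36 left).
July has 31 days (5 left).
5 days into August → 5 August 2068.

5 August 2068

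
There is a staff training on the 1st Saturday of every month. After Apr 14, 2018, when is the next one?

May 5, 2018

Apr 2018 starts on a Sunday, so its 1st Saturday is Apr 7, 2018 (6 days in).
That is not after Apr 14, 2018, so look at May 2018.
May 2018 starts on a Tuesday, so its 1st Saturday is May 5, 2018 (4 days in).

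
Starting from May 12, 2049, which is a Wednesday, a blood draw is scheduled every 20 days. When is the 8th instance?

September 29, 2049

The 8th occurrence is 7 intervals after the first: 7 × 20 = 140 days after May 12, 2049.
May has 31 days — 19 days to the end of May leaves 121.
June has 30 days (91 left).
July has 31 days (60 left).
August has 31 days (29 left).
29 days into September → September 29, 2049.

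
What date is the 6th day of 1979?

1979-01-06

6 into January → January 6.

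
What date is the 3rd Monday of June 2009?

15 June 2009

June 2009 begins on a Monday, so the first Monday is June 1.
The 3rd Monday is 2 weeks later: 1 + 14 = 15.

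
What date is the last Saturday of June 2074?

June 2074 begins on a Friday, so the first Saturday is June 2 (1 day later).
June 2074 has 30 days. Adding weeks: 2, 9, 16, 23, 30 — the last one ≤ 30 is the 30th.

30 June 2074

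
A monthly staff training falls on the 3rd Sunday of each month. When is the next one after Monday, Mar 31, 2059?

Apr 20, 2059

Mar 2059 starts on a Saturday; its first Sunday is the 2nd, so the 3rd Sunday is the 16th — Mar 16, 2059.
That is not after Mar 31, 2059, so look at Apr 2059.
Apr 2059 starts on a Tuesday; its first Sunday is the 6th, so the 3rd Sunday is the 20th — Apr 20, 2059.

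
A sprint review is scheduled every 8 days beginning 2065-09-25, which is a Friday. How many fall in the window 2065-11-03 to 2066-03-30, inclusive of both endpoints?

19

Occurrences land 8·i days after 2065-09-25 for i = 0, 1, 2, …
2065-11-03 is 39 days after the start; 39 ÷ 8 = 4 remainder 7; since the remainder is 7, round up to i = 5. First occurrence in the window: #6 on 2065-11-04 (5×8 = 40 days in).
2066-03-30 is 186 days after the start; 186 ÷ 8 = 23 remainder 2. Last occurrence in the window: #24 on 2066-03-28.
Occurrences #6 through #24: 19 in total.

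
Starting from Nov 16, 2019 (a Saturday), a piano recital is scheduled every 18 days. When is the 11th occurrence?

The 11th occurrence is 10 intervals after the first: 10 × 18 = 180 days after Nov 16, 2019.
Nov has 30 days — 14 days to the end of Nov leaves 166.
Dec has 31 days (135 left).
Jan has 31 days (104 left).
Feb has 29 days (75 left).
Mar has 31 days (44 left).
Apr has 30 days (14 left).
14 days into May → May 14, 2020.

May 14, 2020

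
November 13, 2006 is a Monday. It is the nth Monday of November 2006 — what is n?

2nd

Day 13 falls in week ⌈13/7⌉ of the month.
Days 1–7 hold the 1st Monday, 8–14 the 2nd, 15–21 the 3rd, 22–28 the 4th, 29–31 the 5th.
13 is in the range for the 2nd.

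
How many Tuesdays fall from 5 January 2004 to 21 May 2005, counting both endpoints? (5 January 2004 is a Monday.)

5 January 2004 is a Monday; the first Tuesday on or after it is 6 January 2004 (1 day later).
From 6 January 2004 to 21 May 2005: 360 + 141 = 501 days (rest of 2004, to 21 May 2005 in 2005).
501 ÷ 7 = 71 full weeks with remainder 4, so 71 more Tuesdays after the first → 72.

72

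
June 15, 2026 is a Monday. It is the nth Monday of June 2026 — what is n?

Day 15 falls in week ⌈15/7⌉ of the month.
Days 1–7 hold the 1st Monday, 8–14 the 2nd, 15–21 the 3rd, 22–28 the 4th, 29–31 the 5th.
15 is in the range for the 3rd.

3rd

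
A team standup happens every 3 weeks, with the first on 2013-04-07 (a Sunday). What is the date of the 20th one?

2014-05-11

The 20th occurrence is 19 intervals after the first: 19 × 21 = 399 days after 2013-04-07.
April has 30 days — 23 days to the end of April leaves 376.
May has 31 days (345 left).
June has 30 days (315 left).
July has 31 days (284 left).
August has 31 days (253 left).
September has 30 days (223 left).
October has 31 days (192 left).
November has 30 days (162 left).
December has 31 days (131 left).
January has 31 days (100 left).
February has 28 days (72 left).
March has 31 days (41 left).
April has 30 days (11 left).
11 days into May → 2014-05-11.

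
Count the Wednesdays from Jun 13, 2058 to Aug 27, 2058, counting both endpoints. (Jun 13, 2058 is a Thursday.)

Jun 13, 2058 is a Thursday; the first Wednesday on or after it is Jun 19, 2058 (6 days later).
From Jun 19, 2058 to Aug 27, 2058: 11 + 31 + 27 = 69 days (rest of Jun, Jul, Aug).
69 ÷ 7 = 9 full weeks with remainder 6, so 9 more Wednesdays after the first → 10.

10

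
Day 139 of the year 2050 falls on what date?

May 19, 2050

Jan has 31 days (139 − 31 = 108 remain).
Feb has 28 days (108 − 28 = 80 remain).
Mar has 31 days (80 − 31 = 49 remain).
Apr has 30 days (49 − 30 = 19 remain).
19 into May → May 19.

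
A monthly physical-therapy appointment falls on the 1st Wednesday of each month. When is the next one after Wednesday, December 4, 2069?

January 1, 2070

December 2069 starts on a Sunday, so its 1st Wednesday is December 4, 2069 (3 days in).
That is not after December 4, 2069, so look at January 2070.
January 2070 starts on a Wednesday, so its 1st Wednesday is January 1, 2070.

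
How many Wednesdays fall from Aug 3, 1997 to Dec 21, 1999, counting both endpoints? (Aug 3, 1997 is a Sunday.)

Aug 3, 1997 is a Sunday; the first Wednesday on or after it is Aug 6, 1997 (3 days later).
From Aug 6, 1997 to Dec 21, 1999: 147 + 365 + 355 = 867 days (rest of 1997, 1998, to Dec 21, 1999 in 1999).
867 ÷ 7 = 123 full weeks with remainder 6, so 123 more Wednesdays after the first → 124.

124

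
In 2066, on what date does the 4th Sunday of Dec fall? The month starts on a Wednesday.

Dec 2066 begins on a Wednesday, so the first Sunday is Dec 5 (4 days later).
The 4th Sunday is 3 weeks later: 5 + 21 = 26.

Dec 26, 2066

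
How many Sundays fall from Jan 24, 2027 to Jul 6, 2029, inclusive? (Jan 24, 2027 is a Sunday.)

128

Jan 24, 2027 is a Sunday; the first Sunday on or after it is Jan 24, 2027.
From Jan 24, 2027 to Jul 6, 2029: 341 + 366 + 187 = 894 days (rest of 2027, 2028, to Jul 6, 2029 in 2029).
894 ÷ 7 = 127 full weeks with remainder 5, so 127 more Sundays after the first → 128.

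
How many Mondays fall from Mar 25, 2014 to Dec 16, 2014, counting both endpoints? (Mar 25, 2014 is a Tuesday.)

38

Mar 25, 2014 is a Tuesday; the first Monday on or after it is Mar 31, 2014 (6 days later).
From Mar 31, 2014 to Dec 16, 2014: 0 + 30 + 31 + 30 + 31 + 31 + 30 + 31 + 30 + 16 = 260 days (rest of Mar, Apr, May, Jun, Jul, Aug, Sep, Oct, Nov, Dec).
260 ÷ 7 = 37 full weeks with remainder 1, so 37 more Mondays after the first → 38.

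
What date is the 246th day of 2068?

2068-09-02

January has 31 days (246 − 31 = 215 remain).
February has 29 days (215 − 29 = 186 remain).
March has 31 days (186 − 31 = 155 remain).
April has 30 days (155 − 30 = 125 remain).
May has 31 days (125 − 31 = 94 remain).
June has 30 days (94 − 30 = 64 remain).
July has 31 days (64 − 31 = 33 remain).
August has 31 days (33 − 31 = 2 remain).
2 into September → September 2.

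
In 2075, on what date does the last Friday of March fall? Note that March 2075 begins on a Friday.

March 2075 begins on a Friday, so the first Friday is March 1.
March 2075 has 31 days. Adding weeks: 1, 8, 15, 22, 29 — the last one ≤ 31 is the 29th.

March 29, 2075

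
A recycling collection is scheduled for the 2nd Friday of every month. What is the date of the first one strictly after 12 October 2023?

October 2023 starts on a Sunday; its first Friday is the 6th, so the 2nd Friday is the 13th — 13 October 2023.
13 October 2023 is after 12 October 2023, so that is the next one.

13 October 2023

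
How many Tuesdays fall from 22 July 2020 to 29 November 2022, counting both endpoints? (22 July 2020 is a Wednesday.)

123

22 July 2020 is a Wednesday; the first Tuesday on or after it is 28 July 2020 (6 days later).
From 28 July 2020 to 29 November 2022: 156 + 365 + 333 = 854 days (rest of 2020, 2021, to 29 November 2022 in 2022).
854 ÷ 7 = 122 full weeks with remainder 0, so 122 more Tuesdays after the first → 123.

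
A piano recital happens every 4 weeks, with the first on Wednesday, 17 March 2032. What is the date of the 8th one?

29 September 2032

The 8th occurrence is 7 intervals after the first: 7 × 28 = 196 days after 17 March 2032.
March has 31 days — 14 days to the end of March leaves 182.
April has 30 days (152 left).
May has 31 days (121 left).
June has 30 days (91 left).
July has 31 days (60 left).
August has 31 days (29 left).
29 days into September → 29 September 2032.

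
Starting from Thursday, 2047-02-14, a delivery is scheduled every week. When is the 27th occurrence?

The 27th occurrence is 26 intervals after the first: 26 × 7 = 182 days after 2047-02-14.
February has 28 days — 14 days to the end of February leaves 168.
March has 31 days (137 left).
April has 30 days (107 left).
May has 31 days (76 left).
June has 30 days (46 left).
July has 31 days (15 left).
15 days into August → 2047-08-15.

2047-08-15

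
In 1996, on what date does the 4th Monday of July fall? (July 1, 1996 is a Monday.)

1996-07-22

July 1996 begins on a Monday, so the first Monday is July 1.
The 4th Monday is 3 weeks later: 1 + 21 = 22.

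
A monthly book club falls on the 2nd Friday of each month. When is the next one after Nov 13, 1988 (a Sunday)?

Nov 1988 starts on a Tuesday; its first Friday is the 4th, so the 2nd Friday is the 11th — Nov 11, 1988.
That is not after Nov 13, 1988, so look at Dec 1988.
Dec 1988 starts on a Thursday; its first Friday is the 2nd, so the 2nd Friday is the 9th — Dec 9, 1988.

Dec 9, 1988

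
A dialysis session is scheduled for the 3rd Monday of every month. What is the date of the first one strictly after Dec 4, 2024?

Dec 16, 2024

Dec 2024 starts on a Sunday; its first Monday is the 2nd, so the 3rd Monday is the 16th — Dec 16, 2024.
Dec 16, 2024 is after Dec 4, 2024, so that is the next one.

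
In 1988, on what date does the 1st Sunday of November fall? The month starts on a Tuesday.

November 1988 begins on a Tuesday, so the first Sunday is November 6 (5 days later).

1988-11-06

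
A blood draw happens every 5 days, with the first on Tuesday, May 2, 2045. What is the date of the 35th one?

Oct 19, 2045

The 35th occurrence is 34 intervals after the first: 34 × 5 = 170 days after May 2, 2045.
May has 31 days — 29 days to the end of May leaves 141.
Jun has 30 days (111 left).
Jul has 31 days (80 left).
Aug has 31 days (49 left).
Sep has 30 days (19 left).
19 days into Oct → Oct 19, 2045.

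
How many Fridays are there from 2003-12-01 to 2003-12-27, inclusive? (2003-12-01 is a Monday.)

2003-12-01 is a Monday; the first Friday on or after it is 2003-12-05 (4 days later).
From 2003-12-05 to 2003-12-27 is 27 − 5 = 22 days.
22 ÷ 7 = 3 full weeks with remainder 1, so 3 more Fridays after the first → 4.

4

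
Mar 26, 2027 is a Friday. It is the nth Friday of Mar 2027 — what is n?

Day 26 falls in week ⌈26/7⌉ of the month.
Days 1–7 hold the 1st Friday, 8–14 the 2nd, 15–21 the 3rd, 22–28 the 4th, 29–31 the 5th.
26 is in the range for the 4th.

4th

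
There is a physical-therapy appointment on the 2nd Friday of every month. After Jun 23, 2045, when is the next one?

Jul 14, 2045

Jun 2045 starts on a Thursday; its first Friday is the 2nd, so the 2nd Friday is the 9th — Jun 9, 2045.
That is not after Jun 23, 2045, so look at Jul 2045.
Jul 2045 starts on a Saturday; its first Friday is the 7th, so the 2nd Friday is the 14th — Jul 14, 2045.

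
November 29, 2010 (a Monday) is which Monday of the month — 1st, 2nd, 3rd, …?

Day 29 falls in week ⌈29/7⌉ of the month.
Days 1–7 hold the 1st Monday, 8–14 the 2nd, 15–21 the 3rd, 22–28 the 4th, 29–31 the 5th.
29 is in the range for the 5th.

5th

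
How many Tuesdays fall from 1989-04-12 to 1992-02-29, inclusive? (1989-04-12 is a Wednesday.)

150

1989-04-12 is a Wednesday; the first Tuesday on or after it is 1989-04-18 (6 days later).
From 1989-04-18 to 1992-02-29: 257 + 365 + 365 + 60 = 1047 days (rest of 1989, 1990, 1991, to 1992-02-29 in 1992).
1047 ÷ 7 = 149 full weeks with remainder 4, so 149 more Tuesdays after the first → 150.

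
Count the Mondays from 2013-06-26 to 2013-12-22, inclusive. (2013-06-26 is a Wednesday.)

25

2013-06-26 is a Wednesday; the first Monday on or after it is 2013-07-01 (5 days later).
From 2013-07-01 to 2013-12-22: 30 + 31 + 30 + 31 + 30 + 22 = 174 days (rest of July, August, September, October, November, December).
174 ÷ 7 = 24 full weeks with remainder 6, so 24 more Mondays after the first → 25.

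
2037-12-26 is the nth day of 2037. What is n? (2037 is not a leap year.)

Days in months before December: 31 + 28 + 31 + 30 + 31 + 30 + 31 + 31 + 30 + 31 + 30 = 334.
Plus 26 days into December → day 360.

360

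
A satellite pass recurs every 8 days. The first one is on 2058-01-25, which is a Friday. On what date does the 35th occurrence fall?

The 35th occurrence is 34 intervals after the first: 34 × 8 = 272 days after 2058-01-25.
January has 31 days — 6 days to the end of January leaves 266.
February has 28 days (238 left).
March has 31 days (207 left).
April has 30 days (177 left).
May has 31 days (146 left).
June has 30 days (116 left).
July has 31 days (85 left).
August has 31 days (54 left).
September has 30 days (24 left).
24 days into October → 2058-10-24.

2058-10-24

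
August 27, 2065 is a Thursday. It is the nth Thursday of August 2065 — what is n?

Day 27 falls in week ⌈27/7⌉ of the month.
Days 1–7 hold the 1st Thursday, 8–14 the 2nd, 15–21 the 3rd, 22–28 the 4th, 29–31 the 5th.
27 is in the range for the 4th.

4th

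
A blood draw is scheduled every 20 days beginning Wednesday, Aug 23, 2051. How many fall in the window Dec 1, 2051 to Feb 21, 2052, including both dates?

5

Occurrences land 20·i days after Aug 23, 2051 for i = 0, 1, 2, …
Dec 1, 2051 is 100 days after the start; 100 ÷ 20 = 5 remainder 0. First occurrence in the window: #6 on Dec 1, 2051 (5×20 = 100 days in).
Feb 21, 2052 is 182 days after the start; 182 ÷ 20 = 9 remainder 2. Last occurrence in the window: #10 on Feb 19, 2052.
Occurrences #6 through #10: 5 in total.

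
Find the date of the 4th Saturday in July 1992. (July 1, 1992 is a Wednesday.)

July 25, 1992

July 1992 begins on a Wednesday, so the first Saturday is July 4 (3 days later).
The 4th Saturday is 3 weeks later: 4 + 21 = 25.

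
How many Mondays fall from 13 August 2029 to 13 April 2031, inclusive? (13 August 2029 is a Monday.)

87

13 August 2029 is a Monday; the first Monday on or after it is 13 August 2029.
From 13 August 2029 to 13 April 2031: 140 + 365 + 103 = 608 days (rest of 2029, 2030, to 13 April 2031 in 2031).
608 ÷ 7 = 86 full weeks with remainder 6, so 86 more Mondays after the first → 87.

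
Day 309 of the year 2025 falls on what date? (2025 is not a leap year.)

January has 31 days (309 − 31 = 278 remain).
February has 28 days (278 − 28 = 250 remain).
March has 31 days (250 − 31 = 219 remain).
April has 30 days (219 − 30 = 189 remain).
May has 31 days (189 − 31 = 158 remain).
June has 30 days (158 − 30 = 128 remain).
July has 31 days (128 − 31 = 97 remain).
August has 31 days (97 − 31 = 66 remain).
September has 30 days (66 − 30 = 36 remain).
October has 31 days (36 − 31 = 5 remain).
5 into November → November 5.

November 5, 2025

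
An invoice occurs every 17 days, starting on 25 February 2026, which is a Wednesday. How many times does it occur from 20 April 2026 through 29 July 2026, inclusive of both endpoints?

6

Occurrences land 17·i days after 25 February 2026 for i = 0, 1, 2, …
20 April 2026 is 54 days after the start; 54 ÷ 17 = 3 remainder 3; since the remainder is 3, round up to i = 4. First occurrence in the window: #5 on 4 May 2026 (4×17 = 68 days in).
29 July 2026 is 154 days after the start; 154 ÷ 17 = 9 remainder 1. Last occurrence in the window: #10 on 28 July 2026.
Occurrences #5 through #10: 6 in total.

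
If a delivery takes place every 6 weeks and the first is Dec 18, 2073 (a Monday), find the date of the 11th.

Feb 11, 2075

The 11th occurrence is 10 intervals after the first: 10 × 42 = 420 days after Dec 18, 2073.
Dec has 31 days — 13 days to the end of Dec leaves 407.
2074 has 365 days (42 left).
Jan has 31 days (11 left).
11 days into Feb → Feb 11, 2075.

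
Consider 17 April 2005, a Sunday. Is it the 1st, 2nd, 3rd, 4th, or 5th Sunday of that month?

Day 17 falls in week ⌈17/7⌉ of the month.
Days 1–7 hold the 1st Sunday, 8–14 the 2nd, 15–21 the 3rd, 22–28 the 4th, 29–31 the 5th.
17 is in the range for the 3rd.

3rd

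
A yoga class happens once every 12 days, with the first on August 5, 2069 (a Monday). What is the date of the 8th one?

October 28, 2069

The 8th occurrence is 7 intervals after the first: 7 × 12 = 84 days after August 5, 2069.
August has 31 days — 26 days to the end of August leaves 58.
September has 30 days (28 left).
28 days into October → October 28, 2069.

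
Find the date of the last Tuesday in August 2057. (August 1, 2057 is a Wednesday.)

28 August 2057

August 2057 begins on a Wednesday, so the first Tuesday is August 7 (6 days later).
August 2057 has 31 days. Adding weeks: 7, 14, 21, 28 — the last one ≤ 31 is the 28th.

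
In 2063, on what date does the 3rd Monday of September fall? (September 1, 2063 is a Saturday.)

September 17, 2063

September 2063 begins on a Saturday, so the first Monday is September 3 (2 days later).
The 3rd Monday is 2 weeks later: 3 + 14 = 17.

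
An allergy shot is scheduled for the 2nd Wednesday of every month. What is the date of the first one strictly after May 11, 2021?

May 2021 starts on a Saturday; its first Wednesday is the 5th, so the 2nd Wednesday is the 12th — May 12, 2021.
May 12, 2021 is after May 11, 2021, so that is the next one.

May 12, 2021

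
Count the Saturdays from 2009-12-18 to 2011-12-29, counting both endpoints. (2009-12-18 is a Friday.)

106

2009-12-18 is a Friday; the first Saturday on or after it is 2009-12-19 (1 day later).
From 2009-12-19 to 2011-12-29: 12 + 365 + 363 = 740 days (rest of 2009, 2010, to 2011-12-29 in 2011).
740 ÷ 7 = 105 full weeks with remainder 5, so 105 more Saturdays after the first → 106.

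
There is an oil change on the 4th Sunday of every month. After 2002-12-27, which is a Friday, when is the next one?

December 2002 starts on a Sunday; its first Sunday is the 1st, so the 4th Sunday is the 22nd — 2002-12-22.
That is not after 2002-12-27, so look at January 2003.
January 2003 starts on a Wednesday; its first Sunday is the 5th, so the 4th Sunday is the 26th — 2003-01-26.

2003-01-26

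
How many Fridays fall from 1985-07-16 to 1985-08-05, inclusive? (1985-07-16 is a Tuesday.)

1985-07-16 is a Tuesday; the first Friday on or after it is 1985-07-19 (3 days later).
From 1985-07-19 to 1985-08-05: 12 + 5 = 17 days (rest of July, August).
17 ÷ 7 = 2 full weeks with remainder 3, so 2 more Fridays after the first → 3.

3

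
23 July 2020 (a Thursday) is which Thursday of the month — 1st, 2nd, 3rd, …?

Day 23 falls in week ⌈23/7⌉ of the month.
Days 1–7 hold the 1st Thursday, 8–14 the 2nd, 15–21 the 3rd, 22–28 the 4th, 29–31 the 5th.
23 is in the range for the 4th.

4th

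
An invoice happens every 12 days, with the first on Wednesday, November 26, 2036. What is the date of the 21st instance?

July 24, 2037

The 21st occurrence is 20 intervals after the first: 20 × 12 = 240 days after November 26, 2036.
November has 30 days — 4 days to the end of November leaves 236.
December has 31 days (205 left).
January has 31 days (174 left).
February has 28 days (146 left).
March has 31 days (115 left).
April has 30 days (85 left).
May has 31 days (54 left).
June has 30 days (24 left).
24 days into July → July 24, 2037.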